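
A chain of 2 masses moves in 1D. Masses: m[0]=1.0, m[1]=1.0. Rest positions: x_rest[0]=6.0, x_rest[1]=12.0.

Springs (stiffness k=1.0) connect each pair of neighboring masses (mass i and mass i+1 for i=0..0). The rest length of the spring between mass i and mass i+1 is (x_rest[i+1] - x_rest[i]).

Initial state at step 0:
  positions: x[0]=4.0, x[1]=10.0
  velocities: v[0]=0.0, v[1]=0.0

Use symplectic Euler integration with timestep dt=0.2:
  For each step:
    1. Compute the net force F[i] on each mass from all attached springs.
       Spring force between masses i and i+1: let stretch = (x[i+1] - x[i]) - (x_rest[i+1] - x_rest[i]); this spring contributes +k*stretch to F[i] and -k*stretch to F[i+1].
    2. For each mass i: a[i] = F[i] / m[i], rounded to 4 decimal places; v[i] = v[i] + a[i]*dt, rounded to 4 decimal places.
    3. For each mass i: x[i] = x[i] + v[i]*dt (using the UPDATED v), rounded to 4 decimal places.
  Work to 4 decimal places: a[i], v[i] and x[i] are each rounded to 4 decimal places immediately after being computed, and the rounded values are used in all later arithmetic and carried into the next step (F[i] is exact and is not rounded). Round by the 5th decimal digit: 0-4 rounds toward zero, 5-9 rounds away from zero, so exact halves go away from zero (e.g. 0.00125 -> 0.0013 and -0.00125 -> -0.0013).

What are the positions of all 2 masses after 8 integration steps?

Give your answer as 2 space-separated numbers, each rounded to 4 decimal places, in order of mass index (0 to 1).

Answer: 4.0000 10.0000

Derivation:
Step 0: x=[4.0000 10.0000] v=[0.0000 0.0000]
Step 1: x=[4.0000 10.0000] v=[0.0000 0.0000]
Step 2: x=[4.0000 10.0000] v=[0.0000 0.0000]
Step 3: x=[4.0000 10.0000] v=[0.0000 0.0000]
Step 4: x=[4.0000 10.0000] v=[0.0000 0.0000]
Step 5: x=[4.0000 10.0000] v=[0.0000 0.0000]
Step 6: x=[4.0000 10.0000] v=[0.0000 0.0000]
Step 7: x=[4.0000 10.0000] v=[0.0000 0.0000]
Step 8: x=[4.0000 10.0000] v=[0.0000 0.0000]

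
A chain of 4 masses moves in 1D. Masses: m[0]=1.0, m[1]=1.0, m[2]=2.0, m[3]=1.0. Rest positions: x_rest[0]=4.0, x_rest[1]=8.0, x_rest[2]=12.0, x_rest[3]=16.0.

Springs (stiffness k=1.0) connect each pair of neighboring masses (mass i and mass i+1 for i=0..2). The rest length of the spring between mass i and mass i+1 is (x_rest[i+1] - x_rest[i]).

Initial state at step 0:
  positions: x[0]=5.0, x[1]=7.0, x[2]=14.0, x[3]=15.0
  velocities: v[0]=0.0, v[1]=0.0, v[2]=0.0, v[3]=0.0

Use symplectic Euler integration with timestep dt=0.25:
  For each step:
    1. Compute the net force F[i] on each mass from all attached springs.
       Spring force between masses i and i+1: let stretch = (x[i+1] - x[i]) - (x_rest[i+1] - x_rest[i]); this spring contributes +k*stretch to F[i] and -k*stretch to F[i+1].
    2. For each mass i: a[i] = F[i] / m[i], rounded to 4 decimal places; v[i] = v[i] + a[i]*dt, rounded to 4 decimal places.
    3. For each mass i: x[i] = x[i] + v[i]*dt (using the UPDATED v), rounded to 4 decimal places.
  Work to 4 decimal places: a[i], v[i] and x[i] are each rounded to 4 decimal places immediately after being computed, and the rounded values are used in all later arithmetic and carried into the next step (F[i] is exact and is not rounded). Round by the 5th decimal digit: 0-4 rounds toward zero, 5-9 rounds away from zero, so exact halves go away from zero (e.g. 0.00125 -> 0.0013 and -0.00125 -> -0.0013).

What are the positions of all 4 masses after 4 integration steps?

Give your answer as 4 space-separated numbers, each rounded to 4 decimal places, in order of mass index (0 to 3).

Answer: 4.1236 9.3194 12.5060 16.5453

Derivation:
Step 0: x=[5.0000 7.0000 14.0000 15.0000] v=[0.0000 0.0000 0.0000 0.0000]
Step 1: x=[4.8750 7.3125 13.8125 15.1875] v=[-0.5000 1.2500 -0.7500 0.7500]
Step 2: x=[4.6524 7.8789 13.4649 15.5391] v=[-0.8906 2.2656 -1.3906 1.4063]
Step 3: x=[4.3814 8.5928 13.0075 16.0111] v=[-1.0840 2.8555 -1.8296 1.8878]
Step 4: x=[4.1236 9.3194 12.5060 16.5453] v=[-1.0312 2.9063 -2.0060 2.1369]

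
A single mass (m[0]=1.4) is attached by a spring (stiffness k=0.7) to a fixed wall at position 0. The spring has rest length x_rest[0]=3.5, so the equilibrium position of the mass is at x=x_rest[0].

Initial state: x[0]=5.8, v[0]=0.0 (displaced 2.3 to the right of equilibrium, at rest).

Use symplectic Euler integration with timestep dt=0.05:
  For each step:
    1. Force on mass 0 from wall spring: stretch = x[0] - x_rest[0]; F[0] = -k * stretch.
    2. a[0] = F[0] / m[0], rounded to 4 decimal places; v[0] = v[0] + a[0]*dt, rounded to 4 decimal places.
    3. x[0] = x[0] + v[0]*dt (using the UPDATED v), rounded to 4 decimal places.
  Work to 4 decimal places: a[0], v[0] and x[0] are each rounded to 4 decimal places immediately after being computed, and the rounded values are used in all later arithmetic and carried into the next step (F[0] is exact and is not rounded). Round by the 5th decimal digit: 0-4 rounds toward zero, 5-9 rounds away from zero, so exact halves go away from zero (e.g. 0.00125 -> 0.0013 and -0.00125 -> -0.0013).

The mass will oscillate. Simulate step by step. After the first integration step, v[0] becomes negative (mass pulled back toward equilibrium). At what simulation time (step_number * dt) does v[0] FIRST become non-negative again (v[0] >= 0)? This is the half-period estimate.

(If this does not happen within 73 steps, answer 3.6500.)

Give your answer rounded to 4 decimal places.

Answer: 3.6500

Derivation:
Step 0: x=[5.8000] v=[0.0000]
Step 1: x=[5.7971] v=[-0.0575]
Step 2: x=[5.7914] v=[-0.1149]
Step 3: x=[5.7828] v=[-0.1722]
Step 4: x=[5.7713] v=[-0.2293]
Step 5: x=[5.7570] v=[-0.2861]
Step 6: x=[5.7399] v=[-0.3425]
Step 7: x=[5.7200] v=[-0.3985]
Step 8: x=[5.6973] v=[-0.4540]
Step 9: x=[5.6719] v=[-0.5089]
Step 10: x=[5.6437] v=[-0.5632]
Step 11: x=[5.6129] v=[-0.6168]
Step 12: x=[5.5794] v=[-0.6696]
Step 13: x=[5.5433] v=[-0.7216]
Step 14: x=[5.5047] v=[-0.7727]
Step 15: x=[5.4636] v=[-0.8228]
Step 16: x=[5.4200] v=[-0.8719]
Step 17: x=[5.3740] v=[-0.9199]
Step 18: x=[5.3257] v=[-0.9668]
Step 19: x=[5.2751] v=[-1.0124]
Step 20: x=[5.2223] v=[-1.0568]
Step 21: x=[5.1673] v=[-1.0999]
Step 22: x=[5.1102] v=[-1.1416]
Step 23: x=[5.0511] v=[-1.1819]
Step 24: x=[4.9901] v=[-1.2207]
Step 25: x=[4.9272] v=[-1.2580]
Step 26: x=[4.8625] v=[-1.2937]
Step 27: x=[4.7961] v=[-1.3278]
Step 28: x=[4.7281] v=[-1.3602]
Step 29: x=[4.6586] v=[-1.3909]
Step 30: x=[4.5876] v=[-1.4199]
Step 31: x=[4.5152] v=[-1.4471]
Step 32: x=[4.4416] v=[-1.4725]
Step 33: x=[4.3668] v=[-1.4960]
Step 34: x=[4.2909] v=[-1.5177]
Step 35: x=[4.2140] v=[-1.5375]
Step 36: x=[4.1362] v=[-1.5554]
Step 37: x=[4.0576] v=[-1.5713]
Step 38: x=[3.9783] v=[-1.5852]
Step 39: x=[3.8984] v=[-1.5972]
Step 40: x=[3.8180] v=[-1.6072]
Step 41: x=[3.7372] v=[-1.6152]
Step 42: x=[3.6561] v=[-1.6211]
Step 43: x=[3.5749] v=[-1.6250]
Step 44: x=[3.4936] v=[-1.6269]
Step 45: x=[3.4123] v=[-1.6267]
Step 46: x=[3.3311] v=[-1.6245]
Step 47: x=[3.2501] v=[-1.6203]
Step 48: x=[3.1694] v=[-1.6141]
Step 49: x=[3.0891] v=[-1.6058]
Step 50: x=[3.0093] v=[-1.5955]
Step 51: x=[2.9301] v=[-1.5832]
Step 52: x=[2.8517] v=[-1.5690]
Step 53: x=[2.7741] v=[-1.5528]
Step 54: x=[2.6974] v=[-1.5347]
Step 55: x=[2.6217] v=[-1.5146]
Step 56: x=[2.5471] v=[-1.4926]
Step 57: x=[2.4737] v=[-1.4688]
Step 58: x=[2.4015] v=[-1.4431]
Step 59: x=[2.3307] v=[-1.4156]
Step 60: x=[2.2614] v=[-1.3864]
Step 61: x=[2.1936] v=[-1.3554]
Step 62: x=[2.1275] v=[-1.3227]
Step 63: x=[2.0631] v=[-1.2884]
Step 64: x=[2.0005] v=[-1.2525]
Step 65: x=[1.9398] v=[-1.2150]
Step 66: x=[1.8810] v=[-1.1760]
Step 67: x=[1.8242] v=[-1.1355]
Step 68: x=[1.7695] v=[-1.0936]
Step 69: x=[1.7170] v=[-1.0503]
Step 70: x=[1.6667] v=[-1.0057]
Step 71: x=[1.6187] v=[-0.9599]
Step 72: x=[1.5731] v=[-0.9129]
Step 73: x=[1.5299] v=[-0.8647]
v[0] did not become non-negative within 73 steps; using fallback time=3.6500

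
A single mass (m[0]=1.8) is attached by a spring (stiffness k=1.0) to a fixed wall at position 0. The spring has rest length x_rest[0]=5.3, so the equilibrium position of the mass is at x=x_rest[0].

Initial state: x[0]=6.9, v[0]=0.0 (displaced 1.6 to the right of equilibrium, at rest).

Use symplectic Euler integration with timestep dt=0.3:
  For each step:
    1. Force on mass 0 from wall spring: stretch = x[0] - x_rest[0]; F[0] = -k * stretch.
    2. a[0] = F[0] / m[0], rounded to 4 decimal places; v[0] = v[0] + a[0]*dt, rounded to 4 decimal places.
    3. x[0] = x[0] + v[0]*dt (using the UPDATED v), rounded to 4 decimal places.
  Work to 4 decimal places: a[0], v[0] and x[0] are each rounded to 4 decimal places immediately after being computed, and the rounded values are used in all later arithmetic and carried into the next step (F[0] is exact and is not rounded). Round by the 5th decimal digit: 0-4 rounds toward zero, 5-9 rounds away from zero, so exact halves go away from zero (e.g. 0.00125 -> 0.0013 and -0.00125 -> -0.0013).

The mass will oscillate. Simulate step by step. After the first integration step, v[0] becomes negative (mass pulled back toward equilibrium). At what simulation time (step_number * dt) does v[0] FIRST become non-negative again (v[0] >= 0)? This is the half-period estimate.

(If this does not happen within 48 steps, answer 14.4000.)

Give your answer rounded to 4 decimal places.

Answer: 4.5000

Derivation:
Step 0: x=[6.9000] v=[0.0000]
Step 1: x=[6.8200] v=[-0.2667]
Step 2: x=[6.6640] v=[-0.5200]
Step 3: x=[6.4398] v=[-0.7473]
Step 4: x=[6.1586] v=[-0.9373]
Step 5: x=[5.8345] v=[-1.0804]
Step 6: x=[5.4837] v=[-1.1695]
Step 7: x=[5.1237] v=[-1.2001]
Step 8: x=[4.7725] v=[-1.1707]
Step 9: x=[4.4477] v=[-1.0828]
Step 10: x=[4.1655] v=[-0.9408]
Step 11: x=[3.9400] v=[-0.7517]
Step 12: x=[3.7825] v=[-0.5250]
Step 13: x=[3.7009] v=[-0.2721]
Step 14: x=[3.6992] v=[-0.0056]
Step 15: x=[3.7776] v=[0.2612]
First v>=0 after going negative at step 15, time=4.5000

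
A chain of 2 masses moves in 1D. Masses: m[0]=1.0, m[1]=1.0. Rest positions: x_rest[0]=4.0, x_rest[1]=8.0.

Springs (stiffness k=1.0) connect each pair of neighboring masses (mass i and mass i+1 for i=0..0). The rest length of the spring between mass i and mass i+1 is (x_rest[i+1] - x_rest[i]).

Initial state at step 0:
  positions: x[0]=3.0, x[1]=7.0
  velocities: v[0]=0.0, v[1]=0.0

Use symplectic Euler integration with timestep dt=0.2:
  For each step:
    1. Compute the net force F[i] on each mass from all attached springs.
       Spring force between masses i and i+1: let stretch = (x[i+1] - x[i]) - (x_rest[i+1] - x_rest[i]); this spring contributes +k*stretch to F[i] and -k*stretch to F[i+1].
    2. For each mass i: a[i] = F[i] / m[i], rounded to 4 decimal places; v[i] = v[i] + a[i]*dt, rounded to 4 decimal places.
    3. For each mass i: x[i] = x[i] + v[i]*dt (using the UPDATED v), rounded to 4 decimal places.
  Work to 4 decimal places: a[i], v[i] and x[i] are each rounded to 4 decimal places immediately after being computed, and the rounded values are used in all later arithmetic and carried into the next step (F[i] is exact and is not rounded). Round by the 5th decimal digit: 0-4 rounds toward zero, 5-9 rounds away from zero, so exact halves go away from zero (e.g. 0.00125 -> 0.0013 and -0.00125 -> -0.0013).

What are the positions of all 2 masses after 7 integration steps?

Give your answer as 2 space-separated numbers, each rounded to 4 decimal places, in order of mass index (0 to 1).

Step 0: x=[3.0000 7.0000] v=[0.0000 0.0000]
Step 1: x=[3.0000 7.0000] v=[0.0000 0.0000]
Step 2: x=[3.0000 7.0000] v=[0.0000 0.0000]
Step 3: x=[3.0000 7.0000] v=[0.0000 0.0000]
Step 4: x=[3.0000 7.0000] v=[0.0000 0.0000]
Step 5: x=[3.0000 7.0000] v=[0.0000 0.0000]
Step 6: x=[3.0000 7.0000] v=[0.0000 0.0000]
Step 7: x=[3.0000 7.0000] v=[0.0000 0.0000]

Answer: 3.0000 7.0000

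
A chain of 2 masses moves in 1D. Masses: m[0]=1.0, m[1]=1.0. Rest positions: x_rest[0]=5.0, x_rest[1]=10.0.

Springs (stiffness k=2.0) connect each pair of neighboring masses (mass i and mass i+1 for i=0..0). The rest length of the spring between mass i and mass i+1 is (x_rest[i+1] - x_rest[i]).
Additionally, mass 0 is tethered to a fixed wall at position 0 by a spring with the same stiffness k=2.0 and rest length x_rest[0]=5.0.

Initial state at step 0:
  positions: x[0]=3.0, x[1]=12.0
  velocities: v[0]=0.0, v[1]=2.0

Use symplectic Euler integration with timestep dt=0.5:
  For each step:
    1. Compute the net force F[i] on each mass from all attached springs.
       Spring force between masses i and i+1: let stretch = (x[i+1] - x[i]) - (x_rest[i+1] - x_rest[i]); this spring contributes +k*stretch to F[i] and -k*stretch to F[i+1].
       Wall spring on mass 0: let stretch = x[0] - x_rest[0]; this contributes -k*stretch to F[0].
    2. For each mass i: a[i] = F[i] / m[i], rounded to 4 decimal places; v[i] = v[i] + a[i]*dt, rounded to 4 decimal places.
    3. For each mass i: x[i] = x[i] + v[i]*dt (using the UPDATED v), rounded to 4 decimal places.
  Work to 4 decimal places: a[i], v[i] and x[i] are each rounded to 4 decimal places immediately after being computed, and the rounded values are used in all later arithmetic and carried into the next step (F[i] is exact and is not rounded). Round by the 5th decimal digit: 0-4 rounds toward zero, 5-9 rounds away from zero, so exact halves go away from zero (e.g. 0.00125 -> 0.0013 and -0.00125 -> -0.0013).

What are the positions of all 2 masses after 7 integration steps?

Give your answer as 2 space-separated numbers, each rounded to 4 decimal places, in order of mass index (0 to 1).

Answer: 7.0782 8.0782

Derivation:
Step 0: x=[3.0000 12.0000] v=[0.0000 2.0000]
Step 1: x=[6.0000 11.0000] v=[6.0000 -2.0000]
Step 2: x=[8.5000 10.0000] v=[5.0000 -2.0000]
Step 3: x=[7.5000 10.7500] v=[-2.0000 1.5000]
Step 4: x=[4.3750 12.3750] v=[-6.2500 3.2500]
Step 5: x=[3.0625 12.5000] v=[-2.6250 0.2500]
Step 6: x=[4.9375 10.4063] v=[3.7500 -4.1875]
Step 7: x=[7.0782 8.0782] v=[4.2813 -4.6563]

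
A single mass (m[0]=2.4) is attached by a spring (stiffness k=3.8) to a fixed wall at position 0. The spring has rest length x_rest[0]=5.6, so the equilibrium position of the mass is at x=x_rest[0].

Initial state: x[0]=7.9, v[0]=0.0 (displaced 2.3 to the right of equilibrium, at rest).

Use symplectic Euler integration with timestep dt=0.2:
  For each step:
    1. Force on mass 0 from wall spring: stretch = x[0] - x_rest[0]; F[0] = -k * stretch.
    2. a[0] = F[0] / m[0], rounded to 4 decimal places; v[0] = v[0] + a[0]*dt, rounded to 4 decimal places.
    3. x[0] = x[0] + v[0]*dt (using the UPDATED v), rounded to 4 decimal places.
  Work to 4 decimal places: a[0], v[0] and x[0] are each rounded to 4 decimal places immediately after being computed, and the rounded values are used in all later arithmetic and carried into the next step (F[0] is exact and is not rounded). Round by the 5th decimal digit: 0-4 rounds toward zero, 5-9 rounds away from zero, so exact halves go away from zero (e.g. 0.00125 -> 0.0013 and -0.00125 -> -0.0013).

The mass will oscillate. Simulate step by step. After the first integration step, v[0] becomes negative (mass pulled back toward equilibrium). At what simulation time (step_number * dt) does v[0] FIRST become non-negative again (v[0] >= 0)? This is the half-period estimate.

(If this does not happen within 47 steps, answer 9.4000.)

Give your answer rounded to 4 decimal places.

Answer: 2.6000

Derivation:
Step 0: x=[7.9000] v=[0.0000]
Step 1: x=[7.7543] v=[-0.7283]
Step 2: x=[7.4722] v=[-1.4105]
Step 3: x=[7.0715] v=[-2.0034]
Step 4: x=[6.5776] v=[-2.4694]
Step 5: x=[6.0218] v=[-2.7790]
Step 6: x=[5.4393] v=[-2.9126]
Step 7: x=[4.8670] v=[-2.8617]
Step 8: x=[4.3411] v=[-2.6296]
Step 9: x=[3.8949] v=[-2.2309]
Step 10: x=[3.5567] v=[-1.6910]
Step 11: x=[3.3479] v=[-1.0440]
Step 12: x=[3.2817] v=[-0.3308]
Step 13: x=[3.3624] v=[0.4033]
First v>=0 after going negative at step 13, time=2.6000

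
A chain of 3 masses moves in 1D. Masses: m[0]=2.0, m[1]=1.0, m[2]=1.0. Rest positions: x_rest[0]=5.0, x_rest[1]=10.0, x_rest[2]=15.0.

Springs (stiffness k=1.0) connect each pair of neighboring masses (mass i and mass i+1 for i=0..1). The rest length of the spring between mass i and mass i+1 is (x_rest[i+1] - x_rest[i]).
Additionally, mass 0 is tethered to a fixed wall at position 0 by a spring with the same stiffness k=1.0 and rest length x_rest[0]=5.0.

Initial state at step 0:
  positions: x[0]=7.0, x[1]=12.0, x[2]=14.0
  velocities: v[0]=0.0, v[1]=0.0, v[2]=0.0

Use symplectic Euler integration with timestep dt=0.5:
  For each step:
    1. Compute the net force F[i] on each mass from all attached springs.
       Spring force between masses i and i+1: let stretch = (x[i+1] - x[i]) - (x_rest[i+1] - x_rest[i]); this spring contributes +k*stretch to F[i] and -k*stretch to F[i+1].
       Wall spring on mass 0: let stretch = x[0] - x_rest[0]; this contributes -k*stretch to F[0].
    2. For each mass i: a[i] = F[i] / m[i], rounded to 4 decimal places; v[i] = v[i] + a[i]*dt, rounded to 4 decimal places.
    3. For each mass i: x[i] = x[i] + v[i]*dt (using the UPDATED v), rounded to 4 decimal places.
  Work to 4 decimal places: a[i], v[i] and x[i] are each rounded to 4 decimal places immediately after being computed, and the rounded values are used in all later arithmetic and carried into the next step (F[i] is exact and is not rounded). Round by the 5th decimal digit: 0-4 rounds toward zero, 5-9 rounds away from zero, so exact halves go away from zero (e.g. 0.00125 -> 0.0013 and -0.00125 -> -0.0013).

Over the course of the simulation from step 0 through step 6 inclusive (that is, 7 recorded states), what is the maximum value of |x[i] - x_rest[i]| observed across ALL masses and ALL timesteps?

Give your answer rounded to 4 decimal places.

Answer: 2.2638

Derivation:
Step 0: x=[7.0000 12.0000 14.0000] v=[0.0000 0.0000 0.0000]
Step 1: x=[6.7500 11.2500 14.7500] v=[-0.5000 -1.5000 1.5000]
Step 2: x=[6.2188 10.2500 15.8750] v=[-1.0625 -2.0000 2.2500]
Step 3: x=[5.4141 9.6485 16.8438] v=[-1.6094 -1.2031 1.9375]
Step 4: x=[4.4619 9.7872 17.2638] v=[-1.9044 0.2774 0.8399]
Step 5: x=[3.6176 10.4638 17.0646] v=[-1.6886 1.3531 -0.3984]
Step 6: x=[3.1769 11.0790 16.4652] v=[-0.8815 1.2304 -1.1988]
Max displacement = 2.2638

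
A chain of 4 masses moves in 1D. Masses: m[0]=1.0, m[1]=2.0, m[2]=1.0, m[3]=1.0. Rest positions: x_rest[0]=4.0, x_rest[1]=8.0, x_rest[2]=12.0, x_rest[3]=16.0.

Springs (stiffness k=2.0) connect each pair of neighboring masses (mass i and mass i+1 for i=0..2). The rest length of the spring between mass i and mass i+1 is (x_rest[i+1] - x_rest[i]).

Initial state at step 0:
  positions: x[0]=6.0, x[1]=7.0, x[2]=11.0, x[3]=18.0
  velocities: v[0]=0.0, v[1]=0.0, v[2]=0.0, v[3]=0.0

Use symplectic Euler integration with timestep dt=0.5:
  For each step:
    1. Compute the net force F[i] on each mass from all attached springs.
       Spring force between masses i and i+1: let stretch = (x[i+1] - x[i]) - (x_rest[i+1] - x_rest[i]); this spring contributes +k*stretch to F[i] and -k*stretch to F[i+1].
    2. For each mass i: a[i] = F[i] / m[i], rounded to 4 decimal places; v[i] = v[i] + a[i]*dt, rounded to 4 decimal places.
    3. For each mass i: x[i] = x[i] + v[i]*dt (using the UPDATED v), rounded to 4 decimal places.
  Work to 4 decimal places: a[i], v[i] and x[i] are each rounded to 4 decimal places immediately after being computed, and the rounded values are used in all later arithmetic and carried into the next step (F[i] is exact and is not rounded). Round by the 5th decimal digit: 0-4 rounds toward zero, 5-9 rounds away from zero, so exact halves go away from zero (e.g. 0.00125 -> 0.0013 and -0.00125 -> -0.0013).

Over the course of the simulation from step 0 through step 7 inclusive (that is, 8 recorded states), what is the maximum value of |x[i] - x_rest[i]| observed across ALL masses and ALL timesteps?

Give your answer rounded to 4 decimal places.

Answer: 2.9024

Derivation:
Step 0: x=[6.0000 7.0000 11.0000 18.0000] v=[0.0000 0.0000 0.0000 0.0000]
Step 1: x=[4.5000 7.7500 12.5000 16.5000] v=[-3.0000 1.5000 3.0000 -3.0000]
Step 2: x=[2.6250 8.8750 13.6250 15.0000] v=[-3.7500 2.2500 2.2500 -3.0000]
Step 3: x=[1.8750 9.6250 13.0625 14.8125] v=[-1.5000 1.5000 -1.1250 -0.3750]
Step 4: x=[3.0000 9.2969 11.6563 15.7500] v=[2.2500 -0.6563 -2.8125 1.8750]
Step 5: x=[5.2735 7.9844 11.1172 16.6407] v=[4.5469 -2.6251 -1.0782 1.7813]
Step 6: x=[6.9024 6.7773 11.7735 16.7696] v=[3.2578 -2.4142 1.3125 0.2578]
Step 7: x=[6.4688 6.8506 12.4297 16.4005] v=[-0.8673 0.1465 1.3124 -0.7383]
Max displacement = 2.9024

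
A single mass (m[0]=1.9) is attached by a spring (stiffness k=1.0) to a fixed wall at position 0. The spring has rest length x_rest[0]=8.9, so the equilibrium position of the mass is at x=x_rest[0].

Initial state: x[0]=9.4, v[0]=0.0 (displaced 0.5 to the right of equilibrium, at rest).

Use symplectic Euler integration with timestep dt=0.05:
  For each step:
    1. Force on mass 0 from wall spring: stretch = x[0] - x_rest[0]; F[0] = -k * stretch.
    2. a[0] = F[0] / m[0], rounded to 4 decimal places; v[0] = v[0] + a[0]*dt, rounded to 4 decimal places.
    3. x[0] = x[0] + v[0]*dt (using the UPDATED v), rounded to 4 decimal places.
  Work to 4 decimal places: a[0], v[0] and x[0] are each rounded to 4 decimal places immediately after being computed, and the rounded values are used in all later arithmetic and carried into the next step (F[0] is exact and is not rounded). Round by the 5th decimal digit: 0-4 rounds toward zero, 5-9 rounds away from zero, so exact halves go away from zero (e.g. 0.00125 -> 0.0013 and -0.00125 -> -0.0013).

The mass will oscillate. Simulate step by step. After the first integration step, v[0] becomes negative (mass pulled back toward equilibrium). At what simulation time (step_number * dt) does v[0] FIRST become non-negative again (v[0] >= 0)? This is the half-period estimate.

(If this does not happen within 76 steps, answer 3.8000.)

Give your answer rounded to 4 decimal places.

Step 0: x=[9.4000] v=[0.0000]
Step 1: x=[9.3993] v=[-0.0132]
Step 2: x=[9.3980] v=[-0.0263]
Step 3: x=[9.3960] v=[-0.0394]
Step 4: x=[9.3934] v=[-0.0525]
Step 5: x=[9.3901] v=[-0.0655]
Step 6: x=[9.3862] v=[-0.0784]
Step 7: x=[9.3816] v=[-0.0912]
Step 8: x=[9.3764] v=[-0.1039]
Step 9: x=[9.3706] v=[-0.1164]
Step 10: x=[9.3642] v=[-0.1288]
Step 11: x=[9.3572] v=[-0.1410]
Step 12: x=[9.3496] v=[-0.1530]
Step 13: x=[9.3414] v=[-0.1648]
Step 14: x=[9.3326] v=[-0.1764]
Step 15: x=[9.3232] v=[-0.1878]
Step 16: x=[9.3133] v=[-0.1989]
Step 17: x=[9.3028] v=[-0.2098]
Step 18: x=[9.2918] v=[-0.2204]
Step 19: x=[9.2803] v=[-0.2307]
Step 20: x=[9.2683] v=[-0.2407]
Step 21: x=[9.2558] v=[-0.2504]
Step 22: x=[9.2428] v=[-0.2598]
Step 23: x=[9.2294] v=[-0.2688]
Step 24: x=[9.2155] v=[-0.2775]
Step 25: x=[9.2012] v=[-0.2858]
Step 26: x=[9.1865] v=[-0.2937]
Step 27: x=[9.1714] v=[-0.3012]
Step 28: x=[9.1560] v=[-0.3083]
Step 29: x=[9.1403] v=[-0.3150]
Step 30: x=[9.1242] v=[-0.3213]
Step 31: x=[9.1078] v=[-0.3272]
Step 32: x=[9.0912] v=[-0.3327]
Step 33: x=[9.0743] v=[-0.3377]
Step 34: x=[9.0572] v=[-0.3423]
Step 35: x=[9.0399] v=[-0.3464]
Step 36: x=[9.0224] v=[-0.3501]
Step 37: x=[9.0047] v=[-0.3533]
Step 38: x=[8.9869] v=[-0.3561]
Step 39: x=[8.9690] v=[-0.3584]
Step 40: x=[8.9510] v=[-0.3602]
Step 41: x=[8.9329] v=[-0.3615]
Step 42: x=[8.9148] v=[-0.3624]
Step 43: x=[8.8967] v=[-0.3628]
Step 44: x=[8.8786] v=[-0.3627]
Step 45: x=[8.8605] v=[-0.3621]
Step 46: x=[8.8424] v=[-0.3611]
Step 47: x=[8.8244] v=[-0.3596]
Step 48: x=[8.8065] v=[-0.3576]
Step 49: x=[8.7887] v=[-0.3551]
Step 50: x=[8.7711] v=[-0.3522]
Step 51: x=[8.7537] v=[-0.3488]
Step 52: x=[8.7365] v=[-0.3450]
Step 53: x=[8.7195] v=[-0.3407]
Step 54: x=[8.7027] v=[-0.3360]
Step 55: x=[8.6862] v=[-0.3308]
Step 56: x=[8.6699] v=[-0.3252]
Step 57: x=[8.6539] v=[-0.3191]
Step 58: x=[8.6383] v=[-0.3126]
Step 59: x=[8.6230] v=[-0.3057]
Step 60: x=[8.6081] v=[-0.2984]
Step 61: x=[8.5936] v=[-0.2907]
Step 62: x=[8.5795] v=[-0.2826]
Step 63: x=[8.5658] v=[-0.2742]
Step 64: x=[8.5525] v=[-0.2654]
Step 65: x=[8.5397] v=[-0.2563]
Step 66: x=[8.5274] v=[-0.2468]
Step 67: x=[8.5156] v=[-0.2370]
Step 68: x=[8.5043] v=[-0.2269]
Step 69: x=[8.4935] v=[-0.2165]
Step 70: x=[8.4832] v=[-0.2058]
Step 71: x=[8.4735] v=[-0.1948]
Step 72: x=[8.4643] v=[-0.1836]
Step 73: x=[8.4557] v=[-0.1721]
Step 74: x=[8.4477] v=[-0.1604]
Step 75: x=[8.4403] v=[-0.1485]
Step 76: x=[8.4335] v=[-0.1364]
v[0] did not become non-negative within 76 steps; using fallback time=3.8000

Answer: 3.8000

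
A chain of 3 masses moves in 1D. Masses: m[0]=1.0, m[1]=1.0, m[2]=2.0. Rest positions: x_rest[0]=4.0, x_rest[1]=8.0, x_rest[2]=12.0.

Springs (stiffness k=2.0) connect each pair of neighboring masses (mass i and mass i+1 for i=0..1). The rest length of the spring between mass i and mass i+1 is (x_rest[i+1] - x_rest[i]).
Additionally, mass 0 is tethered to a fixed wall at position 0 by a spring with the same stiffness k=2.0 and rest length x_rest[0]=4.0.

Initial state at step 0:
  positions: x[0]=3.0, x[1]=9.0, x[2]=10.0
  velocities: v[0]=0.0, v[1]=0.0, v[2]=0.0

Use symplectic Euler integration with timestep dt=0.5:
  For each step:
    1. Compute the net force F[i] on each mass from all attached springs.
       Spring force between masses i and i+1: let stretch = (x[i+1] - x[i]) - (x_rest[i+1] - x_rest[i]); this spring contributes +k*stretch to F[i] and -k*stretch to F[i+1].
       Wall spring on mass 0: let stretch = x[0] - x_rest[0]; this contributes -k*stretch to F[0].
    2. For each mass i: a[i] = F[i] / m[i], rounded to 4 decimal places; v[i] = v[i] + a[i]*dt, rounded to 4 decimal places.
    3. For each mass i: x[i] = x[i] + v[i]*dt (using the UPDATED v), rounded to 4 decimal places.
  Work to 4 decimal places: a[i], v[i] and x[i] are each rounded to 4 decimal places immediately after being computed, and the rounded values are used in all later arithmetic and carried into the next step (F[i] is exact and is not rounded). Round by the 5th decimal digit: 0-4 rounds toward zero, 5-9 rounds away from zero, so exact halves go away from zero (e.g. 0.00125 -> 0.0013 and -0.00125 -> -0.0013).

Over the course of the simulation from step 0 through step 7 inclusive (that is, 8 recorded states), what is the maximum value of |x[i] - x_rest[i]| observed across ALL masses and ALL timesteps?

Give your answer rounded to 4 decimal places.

Step 0: x=[3.0000 9.0000 10.0000] v=[0.0000 0.0000 0.0000]
Step 1: x=[4.5000 6.5000 10.7500] v=[3.0000 -5.0000 1.5000]
Step 2: x=[4.7500 5.1250 11.4375] v=[0.5000 -2.7500 1.3750]
Step 3: x=[2.8125 6.7188 11.5469] v=[-3.8750 3.1875 0.2188]
Step 4: x=[1.4219 8.7735 11.4493] v=[-2.7812 4.1093 -0.1953]
Step 5: x=[2.9962 8.4903 11.6827] v=[3.1485 -0.5665 0.4668]
Step 6: x=[5.8194 7.0562 12.1180] v=[5.6464 -2.8682 0.8706]
Step 7: x=[6.3513 7.5346 12.2879] v=[1.0638 0.9568 0.3397]
Max displacement = 2.8750

Answer: 2.8750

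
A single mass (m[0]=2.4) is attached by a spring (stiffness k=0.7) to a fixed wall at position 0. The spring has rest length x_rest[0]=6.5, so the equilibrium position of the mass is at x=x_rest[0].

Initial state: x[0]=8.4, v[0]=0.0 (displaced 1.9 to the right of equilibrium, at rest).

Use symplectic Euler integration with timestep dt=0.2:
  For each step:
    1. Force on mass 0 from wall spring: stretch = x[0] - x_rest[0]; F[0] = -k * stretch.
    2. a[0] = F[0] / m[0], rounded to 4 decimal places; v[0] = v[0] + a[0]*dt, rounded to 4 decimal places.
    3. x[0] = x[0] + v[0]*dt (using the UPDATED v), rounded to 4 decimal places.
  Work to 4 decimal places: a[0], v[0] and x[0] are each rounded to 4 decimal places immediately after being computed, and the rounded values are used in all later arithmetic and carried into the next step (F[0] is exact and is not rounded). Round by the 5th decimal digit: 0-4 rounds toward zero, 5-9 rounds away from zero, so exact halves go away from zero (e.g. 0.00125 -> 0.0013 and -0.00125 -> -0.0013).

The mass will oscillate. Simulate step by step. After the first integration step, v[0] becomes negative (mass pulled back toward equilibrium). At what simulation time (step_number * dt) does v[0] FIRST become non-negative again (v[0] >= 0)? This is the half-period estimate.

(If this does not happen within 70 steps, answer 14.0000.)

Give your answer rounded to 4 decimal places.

Answer: 6.0000

Derivation:
Step 0: x=[8.4000] v=[0.0000]
Step 1: x=[8.3778] v=[-0.1108]
Step 2: x=[8.3337] v=[-0.2203]
Step 3: x=[8.2682] v=[-0.3273]
Step 4: x=[8.1821] v=[-0.4304]
Step 5: x=[8.0764] v=[-0.5285]
Step 6: x=[7.9523] v=[-0.6205]
Step 7: x=[7.8113] v=[-0.7052]
Step 8: x=[7.6550] v=[-0.7817]
Step 9: x=[7.4852] v=[-0.8491]
Step 10: x=[7.3039] v=[-0.9066]
Step 11: x=[7.1132] v=[-0.9535]
Step 12: x=[6.9153] v=[-0.9893]
Step 13: x=[6.7126] v=[-1.0135]
Step 14: x=[6.5074] v=[-1.0259]
Step 15: x=[6.3021] v=[-1.0263]
Step 16: x=[6.0991] v=[-1.0148]
Step 17: x=[5.9008] v=[-0.9914]
Step 18: x=[5.7095] v=[-0.9564]
Step 19: x=[5.5274] v=[-0.9103]
Step 20: x=[5.3567] v=[-0.8536]
Step 21: x=[5.1993] v=[-0.7869]
Step 22: x=[5.0571] v=[-0.7110]
Step 23: x=[4.9317] v=[-0.6268]
Step 24: x=[4.8246] v=[-0.5353]
Step 25: x=[4.7371] v=[-0.4376]
Step 26: x=[4.6701] v=[-0.3348]
Step 27: x=[4.6245] v=[-0.2281]
Step 28: x=[4.6008] v=[-0.1187]
Step 29: x=[4.5992] v=[-0.0079]
Step 30: x=[4.6198] v=[0.1030]
First v>=0 after going negative at step 30, time=6.0000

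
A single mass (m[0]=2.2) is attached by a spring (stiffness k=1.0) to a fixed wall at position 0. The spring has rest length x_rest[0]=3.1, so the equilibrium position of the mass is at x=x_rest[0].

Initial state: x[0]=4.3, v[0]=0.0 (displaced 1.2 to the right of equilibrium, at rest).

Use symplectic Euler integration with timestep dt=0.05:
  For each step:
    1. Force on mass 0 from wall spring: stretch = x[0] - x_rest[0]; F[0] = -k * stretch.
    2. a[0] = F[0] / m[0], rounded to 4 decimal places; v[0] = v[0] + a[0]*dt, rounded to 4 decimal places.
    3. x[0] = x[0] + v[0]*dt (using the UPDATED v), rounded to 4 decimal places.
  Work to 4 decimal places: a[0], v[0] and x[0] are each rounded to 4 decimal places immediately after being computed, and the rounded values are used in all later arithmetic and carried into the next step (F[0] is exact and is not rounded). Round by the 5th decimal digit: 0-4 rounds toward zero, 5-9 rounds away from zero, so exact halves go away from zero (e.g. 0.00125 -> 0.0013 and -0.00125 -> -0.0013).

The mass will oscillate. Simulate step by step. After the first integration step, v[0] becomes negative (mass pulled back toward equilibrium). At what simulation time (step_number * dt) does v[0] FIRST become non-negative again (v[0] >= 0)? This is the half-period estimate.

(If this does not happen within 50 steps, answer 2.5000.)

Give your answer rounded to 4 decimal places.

Answer: 2.5000

Derivation:
Step 0: x=[4.3000] v=[0.0000]
Step 1: x=[4.2986] v=[-0.0273]
Step 2: x=[4.2959] v=[-0.0545]
Step 3: x=[4.2918] v=[-0.0817]
Step 4: x=[4.2864] v=[-0.1088]
Step 5: x=[4.2796] v=[-0.1358]
Step 6: x=[4.2715] v=[-0.1626]
Step 7: x=[4.2620] v=[-0.1892]
Step 8: x=[4.2512] v=[-0.2156]
Step 9: x=[4.2391] v=[-0.2418]
Step 10: x=[4.2257] v=[-0.2677]
Step 11: x=[4.2110] v=[-0.2933]
Step 12: x=[4.1951] v=[-0.3186]
Step 13: x=[4.1779] v=[-0.3435]
Step 14: x=[4.1595] v=[-0.3680]
Step 15: x=[4.1399] v=[-0.3921]
Step 16: x=[4.1191] v=[-0.4157]
Step 17: x=[4.0972] v=[-0.4389]
Step 18: x=[4.0741] v=[-0.4616]
Step 19: x=[4.0499] v=[-0.4837]
Step 20: x=[4.0246] v=[-0.5053]
Step 21: x=[3.9983] v=[-0.5263]
Step 22: x=[3.9710] v=[-0.5467]
Step 23: x=[3.9427] v=[-0.5665]
Step 24: x=[3.9134] v=[-0.5857]
Step 25: x=[3.8832] v=[-0.6042]
Step 26: x=[3.8521] v=[-0.6220]
Step 27: x=[3.8201] v=[-0.6391]
Step 28: x=[3.7873] v=[-0.6555]
Step 29: x=[3.7537] v=[-0.6711]
Step 30: x=[3.7194] v=[-0.6860]
Step 31: x=[3.6844] v=[-0.7001]
Step 32: x=[3.6487] v=[-0.7134]
Step 33: x=[3.6124] v=[-0.7259]
Step 34: x=[3.5755] v=[-0.7375]
Step 35: x=[3.5381] v=[-0.7483]
Step 36: x=[3.5002] v=[-0.7583]
Step 37: x=[3.4618] v=[-0.7674]
Step 38: x=[3.4230] v=[-0.7756]
Step 39: x=[3.3839] v=[-0.7829]
Step 40: x=[3.3444] v=[-0.7894]
Step 41: x=[3.3047] v=[-0.7950]
Step 42: x=[3.2647] v=[-0.7997]
Step 43: x=[3.2245] v=[-0.8034]
Step 44: x=[3.1842] v=[-0.8062]
Step 45: x=[3.1438] v=[-0.8081]
Step 46: x=[3.1033] v=[-0.8091]
Step 47: x=[3.0628] v=[-0.8092]
Step 48: x=[3.0224] v=[-0.8084]
Step 49: x=[2.9821] v=[-0.8066]
Step 50: x=[2.9419] v=[-0.8039]
v[0] did not become non-negative within 50 steps; using fallback time=2.5000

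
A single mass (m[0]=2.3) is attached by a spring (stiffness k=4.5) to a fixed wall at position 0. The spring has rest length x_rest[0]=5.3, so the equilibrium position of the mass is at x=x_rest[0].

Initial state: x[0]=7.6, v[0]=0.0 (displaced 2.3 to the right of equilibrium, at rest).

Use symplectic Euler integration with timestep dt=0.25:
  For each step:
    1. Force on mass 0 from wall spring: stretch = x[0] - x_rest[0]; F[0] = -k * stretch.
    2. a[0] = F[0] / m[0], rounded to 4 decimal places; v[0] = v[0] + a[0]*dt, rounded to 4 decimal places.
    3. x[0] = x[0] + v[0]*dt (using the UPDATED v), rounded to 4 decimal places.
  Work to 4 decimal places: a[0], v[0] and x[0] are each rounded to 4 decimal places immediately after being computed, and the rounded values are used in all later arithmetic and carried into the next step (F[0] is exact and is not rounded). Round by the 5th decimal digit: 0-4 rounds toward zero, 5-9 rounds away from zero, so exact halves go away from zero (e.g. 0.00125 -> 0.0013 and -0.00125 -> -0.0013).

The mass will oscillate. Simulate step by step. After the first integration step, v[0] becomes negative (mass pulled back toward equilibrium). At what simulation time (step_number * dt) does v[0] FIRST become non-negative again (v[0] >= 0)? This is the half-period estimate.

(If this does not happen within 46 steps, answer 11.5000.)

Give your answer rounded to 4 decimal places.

Step 0: x=[7.6000] v=[0.0000]
Step 1: x=[7.3188] v=[-1.1250]
Step 2: x=[6.7907] v=[-2.1125]
Step 3: x=[6.0803] v=[-2.8417]
Step 4: x=[5.2745] v=[-3.2234]
Step 5: x=[4.4718] v=[-3.2109]
Step 6: x=[3.7704] v=[-2.8058]
Step 7: x=[3.2560] v=[-2.0576]
Step 8: x=[2.9916] v=[-1.0578]
Step 9: x=[3.0094] v=[0.0713]
First v>=0 after going negative at step 9, time=2.2500

Answer: 2.2500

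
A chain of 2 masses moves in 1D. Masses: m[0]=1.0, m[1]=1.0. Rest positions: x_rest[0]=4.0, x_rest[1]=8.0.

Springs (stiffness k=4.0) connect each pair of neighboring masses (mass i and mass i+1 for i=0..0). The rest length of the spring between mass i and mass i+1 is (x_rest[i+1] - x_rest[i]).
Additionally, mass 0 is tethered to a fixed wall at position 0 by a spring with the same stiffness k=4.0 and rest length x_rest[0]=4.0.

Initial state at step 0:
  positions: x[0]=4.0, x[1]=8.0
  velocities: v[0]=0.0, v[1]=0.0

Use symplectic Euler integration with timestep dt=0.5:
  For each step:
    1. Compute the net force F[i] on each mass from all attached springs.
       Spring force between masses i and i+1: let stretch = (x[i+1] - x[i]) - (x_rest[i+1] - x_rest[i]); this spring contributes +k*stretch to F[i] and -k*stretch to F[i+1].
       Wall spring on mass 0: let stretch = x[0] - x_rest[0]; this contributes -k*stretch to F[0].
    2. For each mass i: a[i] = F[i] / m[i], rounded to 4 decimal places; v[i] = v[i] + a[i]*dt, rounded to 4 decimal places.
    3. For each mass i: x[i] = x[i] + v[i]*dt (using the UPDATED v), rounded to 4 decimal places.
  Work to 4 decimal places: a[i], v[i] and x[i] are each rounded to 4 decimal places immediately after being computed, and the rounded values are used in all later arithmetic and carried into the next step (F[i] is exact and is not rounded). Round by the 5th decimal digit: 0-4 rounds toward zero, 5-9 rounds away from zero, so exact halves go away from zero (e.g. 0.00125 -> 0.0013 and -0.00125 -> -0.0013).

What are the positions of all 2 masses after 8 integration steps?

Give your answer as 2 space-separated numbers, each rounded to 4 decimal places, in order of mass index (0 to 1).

Answer: 4.0000 8.0000

Derivation:
Step 0: x=[4.0000 8.0000] v=[0.0000 0.0000]
Step 1: x=[4.0000 8.0000] v=[0.0000 0.0000]
Step 2: x=[4.0000 8.0000] v=[0.0000 0.0000]
Step 3: x=[4.0000 8.0000] v=[0.0000 0.0000]
Step 4: x=[4.0000 8.0000] v=[0.0000 0.0000]
Step 5: x=[4.0000 8.0000] v=[0.0000 0.0000]
Step 6: x=[4.0000 8.0000] v=[0.0000 0.0000]
Step 7: x=[4.0000 8.0000] v=[0.0000 0.0000]
Step 8: x=[4.0000 8.0000] v=[0.0000 0.0000]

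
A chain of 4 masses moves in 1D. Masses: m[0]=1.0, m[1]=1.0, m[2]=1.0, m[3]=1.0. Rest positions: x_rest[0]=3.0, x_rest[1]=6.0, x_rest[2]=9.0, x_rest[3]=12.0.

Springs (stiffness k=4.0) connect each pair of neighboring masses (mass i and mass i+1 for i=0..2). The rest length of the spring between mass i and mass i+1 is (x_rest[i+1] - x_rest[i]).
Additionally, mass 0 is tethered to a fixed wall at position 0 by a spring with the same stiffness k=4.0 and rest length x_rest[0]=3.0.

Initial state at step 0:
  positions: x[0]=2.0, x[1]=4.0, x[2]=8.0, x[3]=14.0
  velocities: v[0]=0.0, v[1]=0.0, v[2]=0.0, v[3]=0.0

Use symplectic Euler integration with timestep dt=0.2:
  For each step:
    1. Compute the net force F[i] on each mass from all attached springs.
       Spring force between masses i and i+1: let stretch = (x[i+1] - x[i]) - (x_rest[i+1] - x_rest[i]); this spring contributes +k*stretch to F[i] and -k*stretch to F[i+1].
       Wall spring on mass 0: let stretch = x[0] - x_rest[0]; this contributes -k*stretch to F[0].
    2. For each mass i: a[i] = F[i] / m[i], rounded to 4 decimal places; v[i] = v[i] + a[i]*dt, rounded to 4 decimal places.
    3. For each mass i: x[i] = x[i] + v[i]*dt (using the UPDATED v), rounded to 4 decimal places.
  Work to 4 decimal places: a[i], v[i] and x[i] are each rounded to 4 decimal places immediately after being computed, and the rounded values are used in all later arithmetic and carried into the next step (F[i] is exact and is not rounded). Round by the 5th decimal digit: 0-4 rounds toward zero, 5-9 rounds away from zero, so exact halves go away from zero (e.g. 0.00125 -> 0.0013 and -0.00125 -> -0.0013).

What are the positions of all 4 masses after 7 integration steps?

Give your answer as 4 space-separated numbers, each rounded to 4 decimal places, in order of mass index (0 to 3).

Step 0: x=[2.0000 4.0000 8.0000 14.0000] v=[0.0000 0.0000 0.0000 0.0000]
Step 1: x=[2.0000 4.3200 8.3200 13.5200] v=[0.0000 1.6000 1.6000 -2.4000]
Step 2: x=[2.0512 4.9088 8.8320 12.6880] v=[0.2560 2.9440 2.5600 -4.1600]
Step 3: x=[2.2314 5.6681 9.3332 11.7190] v=[0.9011 3.7965 2.5062 -4.8448]
Step 4: x=[2.6045 6.4639 9.6298 10.8483] v=[1.8653 3.9792 1.4828 -4.3534]
Step 5: x=[3.1783 7.1488 9.6148 10.2627] v=[2.8692 3.4244 -0.0751 -2.9282]
Step 6: x=[3.8789 7.5930 9.3089 10.0534] v=[3.5030 2.2208 -1.5296 -1.0465]
Step 7: x=[4.5531 7.7174 8.8476 10.2050] v=[3.3712 0.6222 -2.3067 0.7579]

Answer: 4.5531 7.7174 8.8476 10.2050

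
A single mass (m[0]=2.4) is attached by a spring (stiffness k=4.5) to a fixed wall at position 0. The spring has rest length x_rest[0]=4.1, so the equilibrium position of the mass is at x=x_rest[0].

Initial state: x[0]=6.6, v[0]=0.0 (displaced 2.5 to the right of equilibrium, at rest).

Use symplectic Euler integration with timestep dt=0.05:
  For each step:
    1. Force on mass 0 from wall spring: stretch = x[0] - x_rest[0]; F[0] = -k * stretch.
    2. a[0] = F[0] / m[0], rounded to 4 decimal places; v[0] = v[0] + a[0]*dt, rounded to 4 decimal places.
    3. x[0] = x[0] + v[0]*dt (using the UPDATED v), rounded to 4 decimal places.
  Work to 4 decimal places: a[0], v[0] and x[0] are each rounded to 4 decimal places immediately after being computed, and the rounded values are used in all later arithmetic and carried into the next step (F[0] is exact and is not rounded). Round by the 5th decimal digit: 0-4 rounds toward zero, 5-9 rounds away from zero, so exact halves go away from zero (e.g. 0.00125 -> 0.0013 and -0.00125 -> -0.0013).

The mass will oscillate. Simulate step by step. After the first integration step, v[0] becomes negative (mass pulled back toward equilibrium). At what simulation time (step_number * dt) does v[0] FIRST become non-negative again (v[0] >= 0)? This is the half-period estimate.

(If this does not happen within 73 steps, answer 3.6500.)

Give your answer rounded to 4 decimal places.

Answer: 2.3000

Derivation:
Step 0: x=[6.6000] v=[0.0000]
Step 1: x=[6.5883] v=[-0.2344]
Step 2: x=[6.5649] v=[-0.4677]
Step 3: x=[6.5300] v=[-0.6988]
Step 4: x=[6.4837] v=[-0.9266]
Step 5: x=[6.4262] v=[-1.1501]
Step 6: x=[6.3578] v=[-1.3682]
Step 7: x=[6.2788] v=[-1.5799]
Step 8: x=[6.1896] v=[-1.7842]
Step 9: x=[6.0906] v=[-1.9801]
Step 10: x=[5.9823] v=[-2.1667]
Step 11: x=[5.8651] v=[-2.3432]
Step 12: x=[5.7397] v=[-2.5087]
Step 13: x=[5.6066] v=[-2.6624]
Step 14: x=[5.4664] v=[-2.8036]
Step 15: x=[5.3198] v=[-2.9317]
Step 16: x=[5.1675] v=[-3.0461]
Step 17: x=[5.0102] v=[-3.1462]
Step 18: x=[4.8486] v=[-3.2315]
Step 19: x=[4.6835] v=[-3.3017]
Step 20: x=[4.5157] v=[-3.3564]
Step 21: x=[4.3459] v=[-3.3954]
Step 22: x=[4.1750] v=[-3.4185]
Step 23: x=[4.0037] v=[-3.4255]
Step 24: x=[3.8329] v=[-3.4165]
Step 25: x=[3.6633] v=[-3.3915]
Step 26: x=[3.4958] v=[-3.3506]
Step 27: x=[3.3311] v=[-3.2940]
Step 28: x=[3.1700] v=[-3.2219]
Step 29: x=[3.0133] v=[-3.1347]
Step 30: x=[2.8617] v=[-3.0328]
Step 31: x=[2.7159] v=[-2.9167]
Step 32: x=[2.5766] v=[-2.7869]
Step 33: x=[2.4444] v=[-2.6441]
Step 34: x=[2.3200] v=[-2.4889]
Step 35: x=[2.2039] v=[-2.3220]
Step 36: x=[2.0967] v=[-2.1442]
Step 37: x=[1.9989] v=[-1.9564]
Step 38: x=[1.9109] v=[-1.7594]
Step 39: x=[1.8332] v=[-1.5542]
Step 40: x=[1.7661] v=[-1.3417]
Step 41: x=[1.7100] v=[-1.1229]
Step 42: x=[1.6651] v=[-0.8988]
Step 43: x=[1.6316] v=[-0.6705]
Step 44: x=[1.6096] v=[-0.4391]
Step 45: x=[1.5993] v=[-0.2056]
Step 46: x=[1.6007] v=[0.0288]
First v>=0 after going negative at step 46, time=2.3000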